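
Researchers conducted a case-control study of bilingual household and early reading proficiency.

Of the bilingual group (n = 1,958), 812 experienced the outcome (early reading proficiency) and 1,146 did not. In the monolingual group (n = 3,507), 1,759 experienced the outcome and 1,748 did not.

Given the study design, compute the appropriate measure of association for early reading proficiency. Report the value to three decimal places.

From the description: a = 812, b = 1146, c = 1759, d = 1748.
This is a case-control study: participants were sampled on outcome status, so risks in the source population cannot be estimated directly — relative risk is not valid here. The odds ratio is the appropriate measure.
OR = (a·d)/(b·c) = (812 × 1748) / (1146 × 1759) = 1419376 / 2015814 = 0.70412

0.704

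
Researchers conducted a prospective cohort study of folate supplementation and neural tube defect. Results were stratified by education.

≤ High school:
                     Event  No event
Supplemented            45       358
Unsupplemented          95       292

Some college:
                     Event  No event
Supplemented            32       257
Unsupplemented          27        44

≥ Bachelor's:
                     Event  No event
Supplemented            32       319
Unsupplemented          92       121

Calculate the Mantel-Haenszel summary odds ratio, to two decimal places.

0.24

OR_MH = Σ(aᵢdᵢ/nᵢ) / Σ(bᵢcᵢ/nᵢ), where nᵢ is the stratum total.
Stratum 1 (≤ High school): n = 790; a·d/n = 45·292/790 = 16.6329; b·c/n = 358·95/790 = 43.0506
Stratum 2 (Some college): n = 360; a·d/n = 32·44/360 = 3.9111; b·c/n = 257·27/360 = 19.2750
Stratum 3 (≥ Bachelor's): n = 564; a·d/n = 32·121/564 = 6.8652; b·c/n = 319·92/564 = 52.0355
OR_MH = (16.6329 + 3.9111 + 6.8652) / (43.0506 + 19.2750 + 52.0355) = 27.4093 / 114.3611 = 0.23967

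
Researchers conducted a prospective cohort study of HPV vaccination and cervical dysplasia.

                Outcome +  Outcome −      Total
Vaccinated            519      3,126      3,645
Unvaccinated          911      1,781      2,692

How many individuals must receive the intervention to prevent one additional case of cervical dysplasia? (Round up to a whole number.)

Risk in treated group = 519/3645 = 0.14239; risk in control = 911/2692 = 0.33841.
Absolute risk reduction = 0.33841 − 0.14239 = 0.19602
NNT = 1 / ARR = 1 / 0.19602 = 5.101 → round up → 6

6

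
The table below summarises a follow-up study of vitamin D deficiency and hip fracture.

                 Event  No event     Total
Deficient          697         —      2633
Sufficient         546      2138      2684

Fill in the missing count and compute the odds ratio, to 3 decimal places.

The missing cell is in the exposed row: 2633 − 697 = 1936.
So a = 697, b = 1936, c = 546, d = 2138.
OR = (a·d)/(b·c) = (697 × 2138) / (1936 × 546) = 1490186 / 1057056 = 1.40975

1.410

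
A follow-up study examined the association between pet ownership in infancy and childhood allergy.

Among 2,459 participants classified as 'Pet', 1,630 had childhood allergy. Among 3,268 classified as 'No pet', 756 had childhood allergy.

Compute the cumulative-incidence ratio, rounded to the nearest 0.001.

From the description: a = 1630, b = 829, c = 756, d = 2512.
Risk in exposed = 1630/2459 = 0.66287; risk in unexposed = 756/3268 = 0.23133.
RR = 0.66287 / 0.23133 = 2.86543
The risk among the exposed is 2.87 times that among the unexposed.

2.865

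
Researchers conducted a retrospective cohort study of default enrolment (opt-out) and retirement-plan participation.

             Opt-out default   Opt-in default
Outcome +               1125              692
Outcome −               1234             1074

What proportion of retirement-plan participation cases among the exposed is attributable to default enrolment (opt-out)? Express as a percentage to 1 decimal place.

17.8

Reading the table with exposure as columns: a = 1125 (Opt-out default, case), b = 1234 (Opt-out default, non-case), c = 692 (Opt-in default, case), d = 1074.
Risk in exposed = 1125/2359 = 0.47690; risk in unexposed = 692/1766 = 0.39185.
RR = 0.47690/0.39185 = 1.21705
AR% = (RR − 1)/RR × 100 = (1.21705 − 1)/1.21705 × 100 = 17.8343%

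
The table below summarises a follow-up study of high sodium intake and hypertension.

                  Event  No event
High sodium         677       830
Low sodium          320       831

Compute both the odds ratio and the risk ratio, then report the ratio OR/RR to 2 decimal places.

1.31

Cells: a = 677, b = 830, c = 320, d = 831.
OR = (677·831)/(830·320) = 562587/265600 = 2.11817
Risk in exposed = 677/1507 = 0.44924; risk in unexposed = 320/1151 = 0.27802; RR = 1.61585
OR/RR = 2.11817 / 1.61585 = 1.31087
The outcome is not rare, so the OR lies further from 1 than the RR.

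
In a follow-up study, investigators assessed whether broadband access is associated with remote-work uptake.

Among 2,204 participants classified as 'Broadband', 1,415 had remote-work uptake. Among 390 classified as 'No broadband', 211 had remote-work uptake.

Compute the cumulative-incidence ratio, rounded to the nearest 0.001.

From the description: a = 1415, b = 789, c = 211, d = 179.
Risk in exposed = 1415/2204 = 0.64201; risk in unexposed = 211/390 = 0.54103.
RR = 0.64201 / 0.54103 = 1.18666
The risk among the exposed is 1.19 times that among the unexposed.

1.187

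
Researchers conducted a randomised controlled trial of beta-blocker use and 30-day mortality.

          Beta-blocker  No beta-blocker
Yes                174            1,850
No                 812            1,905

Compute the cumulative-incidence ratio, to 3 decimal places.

Reading the table with exposure as columns: a = 174 (Beta-blocker, case), b = 812 (Beta-blocker, non-case), c = 1850 (No beta-blocker, case), d = 1905.
Risk in exposed = 174/986 = 0.17647; risk in unexposed = 1850/3755 = 0.49268.
RR = 0.17647 / 0.49268 = 0.35819
The risk is 64% lower among the exposed than among the unexposed.

0.358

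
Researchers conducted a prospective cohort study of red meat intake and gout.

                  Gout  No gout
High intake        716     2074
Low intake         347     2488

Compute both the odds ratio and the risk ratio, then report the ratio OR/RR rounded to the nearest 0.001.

Cells: a = 716, b = 2074, c = 347, d = 2488.
OR = (716·2488)/(2074·347) = 1781408/719678 = 2.47528
Risk in exposed = 716/2790 = 0.25663; risk in unexposed = 347/2835 = 0.12240; RR = 2.09668
OR/RR = 2.47528 / 2.09668 = 1.18057
The outcome is not rare, so the OR lies further from 1 than the RR.

1.181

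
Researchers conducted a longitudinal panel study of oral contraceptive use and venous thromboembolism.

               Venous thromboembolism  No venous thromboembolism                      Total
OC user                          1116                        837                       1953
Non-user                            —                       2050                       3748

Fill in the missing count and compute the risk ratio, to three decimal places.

The missing cell is in the unexposed row: 3748 − 2050 = 1698.
So a = 1116, b = 837, c = 1698, d = 2050.
RR = [a/(a+b)] / [c/(c+d)] = (1116/1953) / (1698/3748) = 0.57143/0.45304 = 1.26132

1.261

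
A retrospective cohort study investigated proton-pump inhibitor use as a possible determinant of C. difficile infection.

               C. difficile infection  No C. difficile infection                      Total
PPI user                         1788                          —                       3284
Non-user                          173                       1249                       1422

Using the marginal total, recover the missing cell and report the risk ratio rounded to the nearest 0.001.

4.475

The missing cell is in the exposed row: 3284 − 1788 = 1496.
So a = 1788, b = 1496, c = 173, d = 1249.
RR = [a/(a+b)] / [c/(c+d)] = (1788/3284) / (173/1422) = 0.54446/0.12166 = 4.47526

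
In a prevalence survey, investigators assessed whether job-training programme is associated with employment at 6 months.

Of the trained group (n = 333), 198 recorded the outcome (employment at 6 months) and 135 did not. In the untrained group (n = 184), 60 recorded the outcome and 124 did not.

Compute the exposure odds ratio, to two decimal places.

3.03

From the description: a = 198, b = 135, c = 60, d = 124.
OR = (a·d)/(b·c) = (198 × 124) / (135 × 60) = 24552 / 8100 = 3.03111
The odds of employment at 6 months are about 3.03 times as high in the trained group.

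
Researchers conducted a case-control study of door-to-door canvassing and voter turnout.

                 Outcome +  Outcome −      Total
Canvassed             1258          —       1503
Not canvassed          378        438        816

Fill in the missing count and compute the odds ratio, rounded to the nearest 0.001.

The missing cell is in the exposed row: 1503 − 1258 = 245.
So a = 1258, b = 245, c = 378, d = 438.
OR = (a·d)/(b·c) = (1258 × 438) / (245 × 378) = 551004 / 92610 = 5.94972

5.950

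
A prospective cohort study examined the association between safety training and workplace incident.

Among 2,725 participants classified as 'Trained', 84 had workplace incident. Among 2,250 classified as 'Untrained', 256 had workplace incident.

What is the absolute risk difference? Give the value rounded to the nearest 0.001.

-0.083

From the description: a = 84, b = 2641, c = 256, d = 1994.
Risk in exposed = 84/2725 = 0.030826; risk in unexposed = 256/2250 = 0.113778.
Risk difference = 0.030826 − 0.113778 = -0.082952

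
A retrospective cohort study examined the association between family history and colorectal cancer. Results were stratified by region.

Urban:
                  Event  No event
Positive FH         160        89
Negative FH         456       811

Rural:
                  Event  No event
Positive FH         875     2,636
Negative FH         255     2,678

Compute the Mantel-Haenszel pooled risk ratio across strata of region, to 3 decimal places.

RR_MH = Σ(aᵢ·n₀ᵢ/nᵢ) / Σ(cᵢ·n₁ᵢ/nᵢ), with n₁ᵢ = aᵢ+bᵢ (exposed), n₀ᵢ = cᵢ+dᵢ (unexposed), nᵢ = n₁ᵢ+n₀ᵢ.
Stratum 1 (Urban): n₁ = 249, n₀ = 1267, n = 1516; a·n₀/n = 160·1267/1516 = 133.7203; c·n₁/n = 456·249/1516 = 74.8971
Stratum 2 (Rural): n₁ = 3511, n₀ = 2933, n = 6444; a·n₀/n = 875·2933/6444 = 398.2581; c·n₁/n = 255·3511/6444 = 138.9362
RR_MH = (133.7203 + 398.2581) / (74.8971 + 138.9362) = 531.9784 / 213.8333 = 2.48782

2.488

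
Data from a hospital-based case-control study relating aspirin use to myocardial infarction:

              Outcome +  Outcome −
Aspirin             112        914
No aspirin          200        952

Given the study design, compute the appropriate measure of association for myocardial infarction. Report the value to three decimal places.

0.583

Cells: a = 112, b = 914, c = 200, d = 952.
This is a hospital-based case-control study: participants were sampled on outcome status, so risks in the source population cannot be estimated directly — relative risk is not valid here. The odds ratio is the appropriate measure.
OR = (a·d)/(b·c) = (112 × 952) / (914 × 200) = 106624 / 182800 = 0.58328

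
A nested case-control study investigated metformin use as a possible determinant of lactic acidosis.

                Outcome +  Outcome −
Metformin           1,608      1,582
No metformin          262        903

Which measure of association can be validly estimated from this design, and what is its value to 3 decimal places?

3.503

Cells: a = 1608, b = 1582, c = 262, d = 903.
This is a nested case-control study: participants were sampled on outcome status, so risks in the source population cannot be estimated directly — relative risk is not valid here. The odds ratio is the appropriate measure.
OR = (a·d)/(b·c) = (1608 × 903) / (1582 × 262) = 1452024 / 414484 = 3.50321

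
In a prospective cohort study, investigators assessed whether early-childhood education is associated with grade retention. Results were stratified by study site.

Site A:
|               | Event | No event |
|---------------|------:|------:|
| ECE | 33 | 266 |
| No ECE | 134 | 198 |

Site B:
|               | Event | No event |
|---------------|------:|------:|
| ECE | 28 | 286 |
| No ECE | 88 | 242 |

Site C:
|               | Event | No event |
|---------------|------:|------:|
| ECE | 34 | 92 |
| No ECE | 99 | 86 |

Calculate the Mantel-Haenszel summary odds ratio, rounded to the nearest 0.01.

OR_MH = Σ(aᵢdᵢ/nᵢ) / Σ(bᵢcᵢ/nᵢ), where nᵢ is the stratum total.
Stratum 1 (Site A): n = 631; a·d/n = 33·198/631 = 10.3550; b·c/n = 266·134/631 = 56.4881
Stratum 2 (Site B): n = 644; a·d/n = 28·242/644 = 10.5217; b·c/n = 286·88/644 = 39.0807
Stratum 3 (Site C): n = 311; a·d/n = 34·86/311 = 9.4019; b·c/n = 92·99/311 = 29.2862
OR_MH = (10.3550 + 10.5217 + 9.4019) / (56.4881 + 39.0807 + 29.2862) = 30.2787 / 124.8550 = 0.24251

0.24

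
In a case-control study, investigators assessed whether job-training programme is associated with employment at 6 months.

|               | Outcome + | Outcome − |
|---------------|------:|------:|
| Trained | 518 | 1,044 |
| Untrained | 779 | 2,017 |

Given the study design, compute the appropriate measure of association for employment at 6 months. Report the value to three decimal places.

1.285

Cells: a = 518, b = 1044, c = 779, d = 2017.
This is a case-control study: participants were sampled on outcome status, so risks in the source population cannot be estimated directly — relative risk is not valid here. The odds ratio is the appropriate measure.
OR = (a·d)/(b·c) = (518 × 2017) / (1044 × 779) = 1044806 / 813276 = 1.28469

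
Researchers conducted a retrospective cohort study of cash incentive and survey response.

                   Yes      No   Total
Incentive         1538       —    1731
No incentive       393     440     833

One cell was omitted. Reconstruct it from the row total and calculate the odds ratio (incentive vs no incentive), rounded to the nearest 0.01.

The missing cell is in the exposed row: 1731 − 1538 = 193.
So a = 1538, b = 193, c = 393, d = 440.
OR = (a·d)/(b·c) = (1538 × 440) / (193 × 393) = 676720 / 75849 = 8.92194

8.92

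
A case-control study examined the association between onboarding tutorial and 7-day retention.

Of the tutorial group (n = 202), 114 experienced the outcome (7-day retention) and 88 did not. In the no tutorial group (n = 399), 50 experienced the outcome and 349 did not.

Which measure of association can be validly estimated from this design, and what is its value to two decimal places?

9.04

From the description: a = 114, b = 88, c = 50, d = 349.
This is a case-control study: participants were sampled on outcome status, so risks in the source population cannot be estimated directly — relative risk is not valid here. The odds ratio is the appropriate measure.
OR = (a·d)/(b·c) = (114 × 349) / (88 × 50) = 39786 / 4400 = 9.04227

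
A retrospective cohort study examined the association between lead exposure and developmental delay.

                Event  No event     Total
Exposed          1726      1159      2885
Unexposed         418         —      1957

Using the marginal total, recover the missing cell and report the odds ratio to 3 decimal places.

The missing cell is in the unexposed row: 1957 − 418 = 1539.
So a = 1726, b = 1159, c = 418, d = 1539.
OR = (a·d)/(b·c) = (1726 × 1539) / (1159 × 418) = 2656314 / 484462 = 5.48302

5.483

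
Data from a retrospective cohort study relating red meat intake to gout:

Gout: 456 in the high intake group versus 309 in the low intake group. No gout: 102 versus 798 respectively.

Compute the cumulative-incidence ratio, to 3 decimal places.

From the description: a = 456, b = 102, c = 309, d = 798.
Risk in exposed = 456/558 = 0.81720; risk in unexposed = 309/1107 = 0.27913.
RR = 0.81720 / 0.27913 = 2.92765
The risk among the exposed is 2.93 times that among the unexposed.

2.928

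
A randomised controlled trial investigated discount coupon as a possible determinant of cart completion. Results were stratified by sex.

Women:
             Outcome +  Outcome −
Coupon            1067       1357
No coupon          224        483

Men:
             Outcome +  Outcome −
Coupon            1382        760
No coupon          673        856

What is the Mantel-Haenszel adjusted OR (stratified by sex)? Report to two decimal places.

OR_MH = Σ(aᵢdᵢ/nᵢ) / Σ(bᵢcᵢ/nᵢ), where nᵢ is the stratum total.
Stratum 1 (Women): n = 3131; a·d/n = 1067·483/3131 = 164.5995; b·c/n = 1357·224/3131 = 97.0834
Stratum 2 (Men): n = 3671; a·d/n = 1382·856/3671 = 322.2533; b·c/n = 760·673/3671 = 139.3299
OR_MH = (164.5995 + 322.2533) / (97.0834 + 139.3299) = 486.8528 / 236.4132 = 2.05933

2.06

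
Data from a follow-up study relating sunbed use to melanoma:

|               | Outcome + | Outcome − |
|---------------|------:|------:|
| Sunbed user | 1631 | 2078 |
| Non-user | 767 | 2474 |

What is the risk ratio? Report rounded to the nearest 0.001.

1.858

Cells: a = 1631, b = 2078, c = 767, d = 2474.
Risk in exposed = 1631/3709 = 0.43974; risk in unexposed = 767/3241 = 0.23666.
RR = 0.43974 / 0.23666 = 1.85815
The risk among the exposed is 1.86 times that among the unexposed.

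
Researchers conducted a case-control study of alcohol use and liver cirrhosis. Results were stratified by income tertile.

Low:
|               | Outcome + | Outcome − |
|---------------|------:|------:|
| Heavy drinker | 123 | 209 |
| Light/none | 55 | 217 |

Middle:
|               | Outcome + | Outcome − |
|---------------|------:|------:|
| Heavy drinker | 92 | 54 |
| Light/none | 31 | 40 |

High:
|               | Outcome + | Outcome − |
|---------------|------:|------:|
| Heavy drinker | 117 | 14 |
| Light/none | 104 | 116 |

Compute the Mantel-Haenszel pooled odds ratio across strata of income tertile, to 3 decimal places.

OR_MH = Σ(aᵢdᵢ/nᵢ) / Σ(bᵢcᵢ/nᵢ), where nᵢ is the stratum total.
Stratum 1 (Low): n = 604; a·d/n = 123·217/604 = 44.1904; b·c/n = 209·55/604 = 19.0315
Stratum 2 (Middle): n = 217; a·d/n = 92·40/217 = 16.9585; b·c/n = 54·31/217 = 7.7143
Stratum 3 (High): n = 351; a·d/n = 117·116/351 = 38.6667; b·c/n = 14·104/351 = 4.1481
OR_MH = (44.1904 + 16.9585 + 38.6667) / (19.0315 + 7.7143 + 4.1481) = 99.8156 / 30.8939 = 3.23092

3.231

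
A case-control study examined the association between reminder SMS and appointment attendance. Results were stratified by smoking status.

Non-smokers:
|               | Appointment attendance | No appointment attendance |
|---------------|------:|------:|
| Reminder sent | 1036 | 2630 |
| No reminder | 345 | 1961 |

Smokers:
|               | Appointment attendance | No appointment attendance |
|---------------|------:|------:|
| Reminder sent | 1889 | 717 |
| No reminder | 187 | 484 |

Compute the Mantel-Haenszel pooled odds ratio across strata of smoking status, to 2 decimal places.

3.21

OR_MH = Σ(aᵢdᵢ/nᵢ) / Σ(bᵢcᵢ/nᵢ), where nᵢ is the stratum total.
Stratum 1 (Non-smokers): n = 5972; a·d/n = 1036·1961/5972 = 340.1869; b·c/n = 2630·345/5972 = 151.9340
Stratum 2 (Smokers): n = 3277; a·d/n = 1889·484/3277 = 278.9979; b·c/n = 717·187/3277 = 40.9152
OR_MH = (340.1869 + 278.9979) / (151.9340 + 40.9152) = 619.1847 / 192.8492 = 3.21072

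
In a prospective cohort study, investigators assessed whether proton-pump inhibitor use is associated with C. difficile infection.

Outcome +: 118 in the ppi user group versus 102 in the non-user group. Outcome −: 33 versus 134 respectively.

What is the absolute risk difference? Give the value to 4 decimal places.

From the description: a = 118, b = 33, c = 102, d = 134.
Risk in exposed = 118/151 = 0.781457; risk in unexposed = 102/236 = 0.432203.
Risk difference = 0.781457 − 0.432203 = 0.349254

0.3493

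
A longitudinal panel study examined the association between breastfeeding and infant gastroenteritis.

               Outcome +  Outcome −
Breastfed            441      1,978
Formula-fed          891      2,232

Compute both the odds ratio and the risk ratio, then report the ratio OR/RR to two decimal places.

0.87

Cells: a = 441, b = 1978, c = 891, d = 2232.
OR = (441·2232)/(1978·891) = 984312/1762398 = 0.55851
Risk in exposed = 441/2419 = 0.18231; risk in unexposed = 891/3123 = 0.28530; RR = 0.63899
OR/RR = 0.55851 / 0.63899 = 0.87404
The outcome is not rare, so the OR lies further from 1 than the RR.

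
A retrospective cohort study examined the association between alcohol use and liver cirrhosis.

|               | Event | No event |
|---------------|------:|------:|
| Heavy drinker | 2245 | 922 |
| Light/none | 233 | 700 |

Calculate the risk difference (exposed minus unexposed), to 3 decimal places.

0.459

Cells: a = 2245, b = 922, c = 233, d = 700.
Risk in exposed = 2245/3167 = 0.708873; risk in unexposed = 233/933 = 0.249732.
Risk difference = 0.708873 − 0.249732 = 0.459141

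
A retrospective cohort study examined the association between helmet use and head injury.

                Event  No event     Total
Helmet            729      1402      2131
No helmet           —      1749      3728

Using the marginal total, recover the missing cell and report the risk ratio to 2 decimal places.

0.64

The missing cell is in the unexposed row: 3728 − 1749 = 1979.
So a = 729, b = 1402, c = 1979, d = 1749.
RR = [a/(a+b)] / [c/(c+d)] = (729/2131) / (1979/3728) = 0.34209/0.53085 = 0.64443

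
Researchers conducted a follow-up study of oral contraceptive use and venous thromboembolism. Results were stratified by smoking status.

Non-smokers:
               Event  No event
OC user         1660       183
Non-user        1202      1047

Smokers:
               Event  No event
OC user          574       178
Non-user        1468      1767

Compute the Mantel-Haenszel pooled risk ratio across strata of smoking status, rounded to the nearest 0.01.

RR_MH = Σ(aᵢ·n₀ᵢ/nᵢ) / Σ(cᵢ·n₁ᵢ/nᵢ), with n₁ᵢ = aᵢ+bᵢ (exposed), n₀ᵢ = cᵢ+dᵢ (unexposed), nᵢ = n₁ᵢ+n₀ᵢ.
Stratum 1 (Non-smokers): n₁ = 1843, n₀ = 2249, n = 4092; a·n₀/n = 1660·2249/4092 = 912.3509; c·n₁/n = 1202·1843/4092 = 541.3700
Stratum 2 (Smokers): n₁ = 752, n₀ = 3235, n = 3987; a·n₀/n = 574·3235/3987 = 465.7361; c·n₁/n = 1468·752/3987 = 276.8839
RR_MH = (912.3509 + 465.7361) / (541.3700 + 276.8839) = 1378.0871 / 818.2539 = 1.68418

1.68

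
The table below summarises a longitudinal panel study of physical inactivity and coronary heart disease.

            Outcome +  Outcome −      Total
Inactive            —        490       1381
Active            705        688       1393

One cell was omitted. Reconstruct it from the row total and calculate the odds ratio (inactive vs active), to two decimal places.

1.77

The missing cell is in the exposed row: 1381 − 490 = 891.
So a = 891, b = 490, c = 705, d = 688.
OR = (a·d)/(b·c) = (891 × 688) / (490 × 705) = 613008 / 345450 = 1.77452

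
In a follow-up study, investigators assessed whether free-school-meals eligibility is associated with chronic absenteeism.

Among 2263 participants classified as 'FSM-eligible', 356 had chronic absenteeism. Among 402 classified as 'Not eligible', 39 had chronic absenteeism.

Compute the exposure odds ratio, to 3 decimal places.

1.738

From the description: a = 356, b = 1907, c = 39, d = 363.
OR = (a·d)/(b·c) = (356 × 363) / (1907 × 39) = 129228 / 74373 = 1.73757
The odds of chronic absenteeism are about 1.74 times as high in the fsm-eligible group.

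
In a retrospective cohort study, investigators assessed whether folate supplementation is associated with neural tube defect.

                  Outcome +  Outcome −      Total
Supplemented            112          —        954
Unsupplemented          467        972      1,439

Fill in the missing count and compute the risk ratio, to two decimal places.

0.36

The missing cell is in the exposed row: 954 − 112 = 842.
So a = 112, b = 842, c = 467, d = 972.
RR = [a/(a+b)] / [c/(c+d)] = (112/954) / (467/1439) = 0.11740/0.32453 = 0.36175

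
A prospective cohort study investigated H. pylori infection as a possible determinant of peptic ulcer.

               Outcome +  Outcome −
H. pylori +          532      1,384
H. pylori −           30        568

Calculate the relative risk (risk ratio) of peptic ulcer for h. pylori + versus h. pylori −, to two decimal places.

5.53

Cells: a = 532, b = 1384, c = 30, d = 568.
Risk in exposed = 532/1916 = 0.27766; risk in unexposed = 30/598 = 0.05017.
RR = 0.27766 / 0.05017 = 5.53473
The risk among the exposed is 5.53 times that among the unexposed.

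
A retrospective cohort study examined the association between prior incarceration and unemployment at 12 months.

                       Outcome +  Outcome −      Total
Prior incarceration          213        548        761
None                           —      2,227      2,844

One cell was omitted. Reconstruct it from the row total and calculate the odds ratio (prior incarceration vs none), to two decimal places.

1.40

The missing cell is in the unexposed row: 2844 − 2227 = 617.
So a = 213, b = 548, c = 617, d = 2227.
OR = (a·d)/(b·c) = (213 × 2227) / (548 × 617) = 474351 / 338116 = 1.40292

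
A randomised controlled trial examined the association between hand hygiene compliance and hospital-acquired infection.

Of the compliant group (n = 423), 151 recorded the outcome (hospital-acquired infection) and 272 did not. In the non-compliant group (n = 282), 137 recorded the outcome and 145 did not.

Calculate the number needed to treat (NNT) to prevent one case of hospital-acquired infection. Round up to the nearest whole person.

Risk in treated group = 151/423 = 0.35697; risk in control = 137/282 = 0.48582.
Absolute risk reduction = 0.48582 − 0.35697 = 0.12884
NNT = 1 / ARR = 1 / 0.12884 = 7.761 → round up → 8

8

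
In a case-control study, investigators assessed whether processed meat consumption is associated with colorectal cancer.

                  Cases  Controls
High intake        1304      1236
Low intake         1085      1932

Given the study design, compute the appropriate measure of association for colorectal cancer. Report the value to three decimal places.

Cells: a = 1304, b = 1236, c = 1085, d = 1932.
This is a case-control study: participants were sampled on outcome status, so risks in the source population cannot be estimated directly — relative risk is not valid here. The odds ratio is the appropriate measure.
OR = (a·d)/(b·c) = (1304 × 1932) / (1236 × 1085) = 2519328 / 1341060 = 1.87861

1.879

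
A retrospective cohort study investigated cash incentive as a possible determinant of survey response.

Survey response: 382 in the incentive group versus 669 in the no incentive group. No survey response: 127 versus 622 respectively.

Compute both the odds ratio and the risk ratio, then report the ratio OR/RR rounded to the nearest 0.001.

1.931

From the description: a = 382, b = 127, c = 669, d = 622.
OR = (382·622)/(127·669) = 237604/84963 = 2.79656
Risk in exposed = 382/509 = 0.75049; risk in unexposed = 669/1291 = 0.51820; RR = 1.44826
OR/RR = 2.79656 / 1.44826 = 1.93098
The outcome is not rare, so the OR lies further from 1 than the RR.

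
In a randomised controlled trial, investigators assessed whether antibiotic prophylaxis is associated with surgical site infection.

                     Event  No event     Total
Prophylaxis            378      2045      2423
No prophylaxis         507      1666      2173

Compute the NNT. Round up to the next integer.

13

Risk in treated group = 378/2423 = 0.15600; risk in control = 507/2173 = 0.23332.
Absolute risk reduction = 0.23332 − 0.15600 = 0.07731
NNT = 1 / ARR = 1 / 0.07731 = 12.934 → round up → 13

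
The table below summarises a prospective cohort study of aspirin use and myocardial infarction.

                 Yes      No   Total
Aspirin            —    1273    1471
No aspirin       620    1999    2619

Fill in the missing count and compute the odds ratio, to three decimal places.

0.501

The missing cell is in the exposed row: 1471 − 1273 = 198.
So a = 198, b = 1273, c = 620, d = 1999.
OR = (a·d)/(b·c) = (198 × 1999) / (1273 × 620) = 395802 / 789260 = 0.50148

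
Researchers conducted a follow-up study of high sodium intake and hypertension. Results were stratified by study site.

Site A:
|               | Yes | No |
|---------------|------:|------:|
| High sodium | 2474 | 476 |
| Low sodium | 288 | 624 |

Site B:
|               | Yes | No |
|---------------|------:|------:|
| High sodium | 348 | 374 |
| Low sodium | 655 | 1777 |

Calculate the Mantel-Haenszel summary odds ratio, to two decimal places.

5.26

OR_MH = Σ(aᵢdᵢ/nᵢ) / Σ(bᵢcᵢ/nᵢ), where nᵢ is the stratum total.
Stratum 1 (Site A): n = 3862; a·d/n = 2474·624/3862 = 399.7349; b·c/n = 476·288/3862 = 35.4966
Stratum 2 (Site B): n = 3154; a·d/n = 348·1777/3154 = 196.0672; b·c/n = 374·655/3154 = 77.6696
OR_MH = (399.7349 + 196.0672) / (35.4966 + 77.6696) = 595.8021 / 113.1663 = 5.26484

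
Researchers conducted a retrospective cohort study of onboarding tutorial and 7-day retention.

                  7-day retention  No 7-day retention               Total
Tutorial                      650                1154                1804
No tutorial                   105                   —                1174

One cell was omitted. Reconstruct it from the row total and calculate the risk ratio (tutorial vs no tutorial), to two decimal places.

The missing cell is in the unexposed row: 1174 − 105 = 1069.
So a = 650, b = 1154, c = 105, d = 1069.
RR = [a/(a+b)] / [c/(c+d)] = (650/1804) / (105/1174) = 0.36031/0.08944 = 4.02861

4.03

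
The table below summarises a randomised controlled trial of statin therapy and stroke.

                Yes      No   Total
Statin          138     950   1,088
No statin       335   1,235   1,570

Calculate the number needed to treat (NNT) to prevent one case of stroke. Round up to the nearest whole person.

12

Risk in treated group = 138/1088 = 0.12684; risk in control = 335/1570 = 0.21338.
Absolute risk reduction = 0.21338 − 0.12684 = 0.08654
NNT = 1 / ARR = 1 / 0.08654 = 11.556 → round up → 12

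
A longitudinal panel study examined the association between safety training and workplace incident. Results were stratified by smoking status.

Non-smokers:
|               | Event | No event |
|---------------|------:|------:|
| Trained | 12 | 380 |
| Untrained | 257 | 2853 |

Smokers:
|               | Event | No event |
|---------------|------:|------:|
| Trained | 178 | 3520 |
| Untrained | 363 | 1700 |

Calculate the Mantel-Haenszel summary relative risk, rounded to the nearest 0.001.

0.284

RR_MH = Σ(aᵢ·n₀ᵢ/nᵢ) / Σ(cᵢ·n₁ᵢ/nᵢ), with n₁ᵢ = aᵢ+bᵢ (exposed), n₀ᵢ = cᵢ+dᵢ (unexposed), nᵢ = n₁ᵢ+n₀ᵢ.
Stratum 1 (Non-smokers): n₁ = 392, n₀ = 3110, n = 3502; a·n₀/n = 12·3110/3502 = 10.6568; c·n₁/n = 257·392/3502 = 28.7676
Stratum 2 (Smokers): n₁ = 3698, n₀ = 2063, n = 5761; a·n₀/n = 178·2063/5761 = 63.7414; c·n₁/n = 363·3698/5761 = 233.0106
RR_MH = (10.6568 + 63.7414) / (28.7676 + 233.0106) = 74.3981 / 261.7781 = 0.28420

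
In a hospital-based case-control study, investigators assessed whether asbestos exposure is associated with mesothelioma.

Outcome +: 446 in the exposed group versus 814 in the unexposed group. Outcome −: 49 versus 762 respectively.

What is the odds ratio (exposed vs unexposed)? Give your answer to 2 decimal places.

From the description: a = 446, b = 49, c = 814, d = 762.
OR = (a·d)/(b·c) = (446 × 762) / (49 × 814) = 339852 / 39886 = 8.52058
The odds of mesothelioma are about 8.52 times as high in the exposed group.

8.52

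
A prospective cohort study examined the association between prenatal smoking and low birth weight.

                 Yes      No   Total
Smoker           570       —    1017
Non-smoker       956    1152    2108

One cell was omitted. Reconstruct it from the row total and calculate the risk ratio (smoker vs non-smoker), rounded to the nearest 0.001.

The missing cell is in the exposed row: 1017 − 570 = 447.
So a = 570, b = 447, c = 956, d = 1152.
RR = [a/(a+b)] / [c/(c+d)] = (570/1017) / (956/2108) = 0.56047/0.45351 = 1.23585

1.236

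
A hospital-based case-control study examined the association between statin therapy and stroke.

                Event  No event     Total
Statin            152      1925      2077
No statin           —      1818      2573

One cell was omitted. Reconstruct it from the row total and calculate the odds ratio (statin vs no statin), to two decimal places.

0.19

The missing cell is in the unexposed row: 2573 − 1818 = 755.
So a = 152, b = 1925, c = 755, d = 1818.
OR = (a·d)/(b·c) = (152 × 1818) / (1925 × 755) = 276336 / 1453375 = 0.19013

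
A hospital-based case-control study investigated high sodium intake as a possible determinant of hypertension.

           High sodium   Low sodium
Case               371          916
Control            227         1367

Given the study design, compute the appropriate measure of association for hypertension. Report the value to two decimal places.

2.44

Reading the table with exposure as columns: a = 371 (High sodium, case), b = 227 (High sodium, non-case), c = 916 (Low sodium, case), d = 1367.
This is a hospital-based case-control study: participants were sampled on outcome status, so risks in the source population cannot be estimated directly — relative risk is not valid here. The odds ratio is the appropriate measure.
OR = (a·d)/(b·c) = (371 × 1367) / (227 × 916) = 507157 / 207932 = 2.43905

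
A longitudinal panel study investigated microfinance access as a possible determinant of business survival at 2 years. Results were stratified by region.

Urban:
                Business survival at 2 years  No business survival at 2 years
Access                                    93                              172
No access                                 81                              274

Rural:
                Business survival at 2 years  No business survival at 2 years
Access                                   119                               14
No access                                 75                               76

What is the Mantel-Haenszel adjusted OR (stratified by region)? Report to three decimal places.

2.788

OR_MH = Σ(aᵢdᵢ/nᵢ) / Σ(bᵢcᵢ/nᵢ), where nᵢ is the stratum total.
Stratum 1 (Urban): n = 620; a·d/n = 93·274/620 = 41.1000; b·c/n = 172·81/620 = 22.4710
Stratum 2 (Rural): n = 284; a·d/n = 119·76/284 = 31.8451; b·c/n = 14·75/284 = 3.6972
OR_MH = (41.1000 + 31.8451) / (22.4710 + 3.6972) = 72.9451 / 26.1682 = 2.78755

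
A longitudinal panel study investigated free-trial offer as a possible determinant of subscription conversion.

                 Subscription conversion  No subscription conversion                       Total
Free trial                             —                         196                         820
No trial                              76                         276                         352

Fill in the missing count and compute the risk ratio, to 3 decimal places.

The missing cell is in the exposed row: 820 − 196 = 624.
So a = 624, b = 196, c = 76, d = 276.
RR = [a/(a+b)] / [c/(c+d)] = (624/820) / (76/352) = 0.76098/0.21591 = 3.52452

3.525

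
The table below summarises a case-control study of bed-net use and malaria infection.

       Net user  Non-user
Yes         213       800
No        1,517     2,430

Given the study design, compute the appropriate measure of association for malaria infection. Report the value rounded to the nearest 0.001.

0.426

Reading the table with exposure as columns: a = 213 (Net user, case), b = 1517 (Net user, non-case), c = 800 (Non-user, case), d = 2430.
This is a case-control study: participants were sampled on outcome status, so risks in the source population cannot be estimated directly — relative risk is not valid here. The odds ratio is the appropriate measure.
OR = (a·d)/(b·c) = (213 × 2430) / (1517 × 800) = 517590 / 1213600 = 0.42649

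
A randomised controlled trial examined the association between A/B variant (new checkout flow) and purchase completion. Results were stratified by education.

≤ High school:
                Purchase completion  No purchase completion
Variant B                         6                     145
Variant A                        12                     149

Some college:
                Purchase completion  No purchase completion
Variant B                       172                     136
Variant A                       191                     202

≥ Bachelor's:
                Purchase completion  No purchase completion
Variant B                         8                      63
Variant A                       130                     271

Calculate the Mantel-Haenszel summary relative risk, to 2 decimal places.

RR_MH = Σ(aᵢ·n₀ᵢ/nᵢ) / Σ(cᵢ·n₁ᵢ/nᵢ), with n₁ᵢ = aᵢ+bᵢ (exposed), n₀ᵢ = cᵢ+dᵢ (unexposed), nᵢ = n₁ᵢ+n₀ᵢ.
Stratum 1 (≤ High school): n₁ = 151, n₀ = 161, n = 312; a·n₀/n = 6·161/312 = 3.0962; c·n₁/n = 12·151/312 = 5.8077
Stratum 2 (Some college): n₁ = 308, n₀ = 393, n = 701; a·n₀/n = 172·393/701 = 96.4280; c·n₁/n = 191·308/701 = 83.9201
Stratum 3 (≥ Bachelor's): n₁ = 71, n₀ = 401, n = 472; a·n₀/n = 8·401/472 = 6.7966; c·n₁/n = 130·71/472 = 19.5551
RR_MH = (3.0962 + 96.4280 + 6.7966) / (5.8077 + 83.9201 + 19.5551) = 106.3207 / 109.2829 = 0.97289

0.97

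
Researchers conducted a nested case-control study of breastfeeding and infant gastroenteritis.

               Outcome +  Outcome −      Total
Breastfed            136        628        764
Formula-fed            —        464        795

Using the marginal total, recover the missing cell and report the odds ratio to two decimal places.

0.30

The missing cell is in the unexposed row: 795 − 464 = 331.
So a = 136, b = 628, c = 331, d = 464.
OR = (a·d)/(b·c) = (136 × 464) / (628 × 331) = 63104 / 207868 = 0.30358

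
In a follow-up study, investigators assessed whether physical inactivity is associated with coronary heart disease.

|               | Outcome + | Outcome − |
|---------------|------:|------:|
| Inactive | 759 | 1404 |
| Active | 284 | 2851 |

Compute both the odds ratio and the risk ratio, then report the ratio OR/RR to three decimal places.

Cells: a = 759, b = 1404, c = 284, d = 2851.
OR = (759·2851)/(1404·284) = 2163909/398736 = 5.42692
Risk in exposed = 759/2163 = 0.35090; risk in unexposed = 284/3135 = 0.09059; RR = 3.87351
OR/RR = 5.42692 / 3.87351 = 1.40104
The outcome is not rare, so the OR lies further from 1 than the RR.

1.401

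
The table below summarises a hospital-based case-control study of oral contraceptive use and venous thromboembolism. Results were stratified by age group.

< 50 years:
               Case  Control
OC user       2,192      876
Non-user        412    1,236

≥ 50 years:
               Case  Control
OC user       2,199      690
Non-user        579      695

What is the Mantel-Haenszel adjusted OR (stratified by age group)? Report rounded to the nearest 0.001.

OR_MH = Σ(aᵢdᵢ/nᵢ) / Σ(bᵢcᵢ/nᵢ), where nᵢ is the stratum total.
Stratum 1 (< 50 years): n = 4716; a·d/n = 2192·1236/4716 = 574.4936; b·c/n = 876·412/4716 = 76.5293
Stratum 2 (≥ 50 years): n = 4163; a·d/n = 2199·695/4163 = 367.1163; b·c/n = 690·579/4163 = 95.9669
OR_MH = (574.4936 + 367.1163) / (76.5293 + 95.9669) = 941.6099 / 172.4961 = 5.45873

5.459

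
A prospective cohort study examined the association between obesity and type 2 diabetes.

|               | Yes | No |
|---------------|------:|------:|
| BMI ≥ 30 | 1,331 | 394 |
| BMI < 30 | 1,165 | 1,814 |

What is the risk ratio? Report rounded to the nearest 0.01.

Cells: a = 1331, b = 394, c = 1165, d = 1814.
Risk in exposed = 1331/1725 = 0.77159; risk in unexposed = 1165/2979 = 0.39107.
RR = 0.77159 / 0.39107 = 1.97303
The risk among the exposed is 1.97 times that among the unexposed.

1.97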